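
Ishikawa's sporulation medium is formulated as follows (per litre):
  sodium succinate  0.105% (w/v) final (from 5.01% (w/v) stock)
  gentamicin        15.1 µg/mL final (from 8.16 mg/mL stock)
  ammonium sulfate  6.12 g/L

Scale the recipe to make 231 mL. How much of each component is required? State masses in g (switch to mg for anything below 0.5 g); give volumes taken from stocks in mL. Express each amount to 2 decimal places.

sodium succinate 4.84 mL; gentamicin 0.43 mL; ammonium sulfate 1.41 g

Target volume = 231 mL = 0.231 L.
sodium succinate: dilute stock: 0.105% ÷ 5.01% × 231 mL = 4.84 mL
gentamicin: V = C2·V2/C1 = 15.1 µg/mL × 231 mL ÷ 8160 µg/mL = 0.43 mL
ammonium sulfate: 6.12 g/L × 0.231 L = 1.41 g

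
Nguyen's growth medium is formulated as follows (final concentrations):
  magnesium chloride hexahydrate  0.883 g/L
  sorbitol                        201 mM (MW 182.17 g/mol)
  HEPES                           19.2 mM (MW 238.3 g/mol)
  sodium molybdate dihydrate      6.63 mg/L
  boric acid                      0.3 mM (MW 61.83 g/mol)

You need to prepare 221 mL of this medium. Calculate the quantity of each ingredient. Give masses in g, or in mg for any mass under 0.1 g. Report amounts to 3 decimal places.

magnesium chloride hexahydrate 0.195 g; sorbitol 8.092 g; HEPES 1.011 g; sodium molybdate dihydrate 1.465 mg; boric acid 4.099 mg

Target volume = 221 mL = 0.221 L.
magnesium chloride hexahydrate: 0.883 g/L × 0.221 L = 0.195 g
sorbitol: 201 mmol/L × 182.17 g/mol × 0.221 L ÷ 1000 = 8.092 g
HEPES: 19.2 mmol/L × 238.3 g/mol × 0.221 L ÷ 1000 = 1.011 g
sodium molybdate dihydrate: 6.63 mg/L × 0.221 L = 1.465 mg
boric acid: 0.3 mmol/L × 61.83 mg/mmol × 0.221 L = 4.099 mg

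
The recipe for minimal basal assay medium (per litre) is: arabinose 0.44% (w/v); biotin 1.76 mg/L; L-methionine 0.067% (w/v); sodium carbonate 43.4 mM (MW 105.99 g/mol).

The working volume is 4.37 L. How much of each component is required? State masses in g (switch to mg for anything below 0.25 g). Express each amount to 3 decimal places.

arabinose 19.228 g; biotin 7.691 mg; L-methionine 2.928 g; sodium carbonate 20.102 g

Scale factor relative to 1 L: 4.37.
arabinose: 0.44 g per 100 mL × 4370 mL ÷ 100 = 19.228 g
biotin: 1.76 mg/L × 4.37 L = 7.691 mg
L-methionine: 0.067 g per 100 mL × 4370 mL ÷ 100 = 2.928 g
sodium carbonate: 43.4 mmol/L × 105.99 g/mol × 4.37 L ÷ 1000 = 20.102 g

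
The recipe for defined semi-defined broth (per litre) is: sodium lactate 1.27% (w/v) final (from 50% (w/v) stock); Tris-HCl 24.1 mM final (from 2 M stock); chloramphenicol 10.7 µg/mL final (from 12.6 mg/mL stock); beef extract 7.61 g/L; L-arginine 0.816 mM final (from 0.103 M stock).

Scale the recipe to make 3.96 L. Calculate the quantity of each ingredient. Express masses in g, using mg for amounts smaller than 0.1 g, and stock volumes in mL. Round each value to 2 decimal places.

Scale factor relative to 1 L: 3.96.
sodium lactate: dilute stock: 1.27% ÷ 50% × 3960 mL = 100.58 mL
Tris-HCl: dilute stock: 24.1 mM × 3960 mL ÷ 2000 mM = 47.72 mL
chloramphenicol: V = C2·V2/C1 = 10.7 µg/mL × 3960 mL ÷ 12600 µg/mL = 3.36 mL
beef extract: 7.61 g/L × 3.96 L = 30.14 g
L-arginine: dilute stock: 0.816 mM × 3960 mL ÷ 103 mM = 31.37 mL

sodium lactate 100.58 mL; Tris-HCl 47.72 mL; chloramphenicol 3.36 mL; beef extract 30.14 g; L-arginine 31.37 mL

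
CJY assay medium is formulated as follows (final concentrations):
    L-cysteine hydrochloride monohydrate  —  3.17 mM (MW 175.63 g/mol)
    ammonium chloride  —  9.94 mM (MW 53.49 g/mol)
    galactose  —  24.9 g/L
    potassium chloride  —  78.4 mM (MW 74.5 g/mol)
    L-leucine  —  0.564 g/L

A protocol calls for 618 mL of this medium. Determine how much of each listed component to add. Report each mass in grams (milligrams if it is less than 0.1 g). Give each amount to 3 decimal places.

L-cysteine hydrochloride monohydrate 0.344 g; ammonium chloride 0.329 g; galactose 15.388 g; potassium chloride 3.610 g; L-leucine 0.349 g

Working volume: 618 mL = 0.618 L.
L-cysteine hydrochloride monohydrate: 3.17 mmol/L × 175.63 g/mol × 0.618 L ÷ 1000 = 0.344 g
ammonium chloride: 9.94 mmol/L × 53.49 g/mol × 0.618 L ÷ 1000 = 0.329 g
galactose: 24.9 g/L × 0.618 L = 15.388 g
potassium chloride: 78.4 mmol/L × 74.5 g/mol × 0.618 L ÷ 1000 = 3.610 g
L-leucine: 0.564 g/L × 0.618 L = 0.349 g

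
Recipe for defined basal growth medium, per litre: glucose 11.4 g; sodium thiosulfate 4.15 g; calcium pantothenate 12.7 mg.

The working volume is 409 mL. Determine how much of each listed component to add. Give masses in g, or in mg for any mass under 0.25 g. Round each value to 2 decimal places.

Ratio of target to recipe volume: 409 / 1000 = 0.409.
glucose: 11.4 g × (409 mL / 1000 mL) = 4.66 g
sodium thiosulfate: 4.15 g × (409 mL / 1000 mL) = 1.70 g
calcium pantothenate: 12.7 mg × (409 mL / 1000 mL) = 5.19 mg

glucose 4.66 g; sodium thiosulfate 1.70 g; calcium pantothenate 5.19 mg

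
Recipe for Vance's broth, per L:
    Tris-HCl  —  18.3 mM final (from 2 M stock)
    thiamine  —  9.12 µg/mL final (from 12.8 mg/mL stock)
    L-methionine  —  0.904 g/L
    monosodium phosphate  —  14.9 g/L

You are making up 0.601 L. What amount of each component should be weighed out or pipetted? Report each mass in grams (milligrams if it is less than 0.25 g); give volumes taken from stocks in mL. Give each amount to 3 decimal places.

Tris-HCl 5.499 mL; thiamine 0.428 mL; L-methionine 0.543 g; monosodium phosphate 8.955 g

Scale factor relative to 1 L: 0.601.
Tris-HCl: dilute stock: 18.3 mM × 601 mL ÷ 2000 mM = 5.499 mL
thiamine: C1V1 = C2V2 → 9.12 µg/mL × 601 mL ÷ 12800 µg/mL = 0.428 mL
L-methionine: 0.904 g/L × 0.601 L = 0.543 g
monosodium phosphate: 14.9 g/L × 0.601 L = 8.955 g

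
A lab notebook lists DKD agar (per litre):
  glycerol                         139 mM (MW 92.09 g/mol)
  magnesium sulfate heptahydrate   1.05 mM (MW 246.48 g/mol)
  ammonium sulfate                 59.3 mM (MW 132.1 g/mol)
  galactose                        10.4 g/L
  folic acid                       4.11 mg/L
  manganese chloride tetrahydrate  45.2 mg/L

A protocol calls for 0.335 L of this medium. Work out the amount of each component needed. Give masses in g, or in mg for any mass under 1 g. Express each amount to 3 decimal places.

Working volume: 0.335 L.
glycerol: 139 mmol/L × 92.09 g/mol × 0.335 L ÷ 1000 = 4.288 g
magnesium sulfate heptahydrate: 1.05 mmol/L × 246.48 mg/mmol × 0.335 L = 86.699 mg
ammonium sulfate: 59.3 mmol/L × 132.1 g/mol × 0.335 L ÷ 1000 = 2.624 g
galactose: 10.4 g/L × 0.335 L = 3.484 g
folic acid: 4.11 mg/L × 0.335 L = 1.377 mg
manganese chloride tetrahydrate: 45.2 mg/L × 0.335 L = 15.142 mg

glycerol 4.288 g; magnesium sulfate heptahydrate 86.699 mg; ammonium sulfate 2.624 g; galactose 3.484 g; folic acid 1.377 mg; manganese chloride tetrahydrate 15.142 mg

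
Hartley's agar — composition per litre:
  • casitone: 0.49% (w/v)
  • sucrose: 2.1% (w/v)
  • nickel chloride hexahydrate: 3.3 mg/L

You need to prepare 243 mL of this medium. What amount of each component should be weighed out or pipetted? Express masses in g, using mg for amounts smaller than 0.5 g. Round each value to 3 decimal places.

Scale factor relative to 1 L: 0.243.
casitone: 0.49% w/v = 4.9 g/L → 4.9 × 0.243 L = 1.191 g
sucrose: 2.1% w/v = 21 g/L → 21 × 0.243 L = 5.103 g
nickel chloride hexahydrate: 3.3 mg/L × 0.243 L = 0.802 mg

casitone 1.191 g; sucrose 5.103 g; nickel chloride hexahydrate 0.802 mg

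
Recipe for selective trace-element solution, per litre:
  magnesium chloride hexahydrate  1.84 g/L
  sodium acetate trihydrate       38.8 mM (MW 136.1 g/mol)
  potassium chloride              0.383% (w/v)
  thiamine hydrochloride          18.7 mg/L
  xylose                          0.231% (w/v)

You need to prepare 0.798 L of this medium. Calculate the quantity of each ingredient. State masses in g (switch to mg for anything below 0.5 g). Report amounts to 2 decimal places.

magnesium chloride hexahydrate 1.47 g; sodium acetate trihydrate 4.21 g; potassium chloride 3.06 g; thiamine hydrochloride 14.92 mg; xylose 1.84 g

Working volume: 0.798 L.
magnesium chloride hexahydrate: 1.84 g/L × 0.798 L = 1.47 g
sodium acetate trihydrate: 38.8 mmol/L × 136.1 g/mol × 0.798 L ÷ 1000 = 4.21 g
potassium chloride: 0.383 g per 100 mL × 798 mL ÷ 100 = 3.06 g
thiamine hydrochloride: 18.7 mg/L × 0.798 L = 14.92 mg
xylose: 0.231% w/v = 2.31 g/L → 2.31 × 0.798 L = 1.84 g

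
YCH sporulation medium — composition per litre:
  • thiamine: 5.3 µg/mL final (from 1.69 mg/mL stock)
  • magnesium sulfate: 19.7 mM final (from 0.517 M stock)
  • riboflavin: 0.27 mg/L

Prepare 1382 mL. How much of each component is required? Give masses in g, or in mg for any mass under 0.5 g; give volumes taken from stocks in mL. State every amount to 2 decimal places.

thiamine 4.33 mL; magnesium sulfate 52.66 mL; riboflavin 0.37 mg

Target volume = 1382 mL = 1.382 L.
thiamine: C1V1 = C2V2 → 5.3 µg/mL × 1382 mL ÷ 1690 µg/mL = 4.33 mL
magnesium sulfate: C1V1 = C2V2 → 19.7 mM × 1382 mL ÷ 517 mM = 52.66 mL
riboflavin: 0.27 mg/L × 1.382 L = 0.37 mg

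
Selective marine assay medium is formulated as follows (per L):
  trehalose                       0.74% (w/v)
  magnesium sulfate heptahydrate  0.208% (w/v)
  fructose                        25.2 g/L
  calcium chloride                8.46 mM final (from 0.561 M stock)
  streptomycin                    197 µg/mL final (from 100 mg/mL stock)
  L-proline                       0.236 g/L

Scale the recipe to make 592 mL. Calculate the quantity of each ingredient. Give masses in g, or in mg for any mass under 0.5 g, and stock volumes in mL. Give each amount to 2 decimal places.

trehalose 4.38 g; magnesium sulfate heptahydrate 1.23 g; fructose 14.92 g; calcium chloride 8.93 mL; streptomycin 1.17 mL; L-proline 139.71 mg

Working volume: 592 mL = 0.592 L.
trehalose: 0.74% w/v = 7.4 g/L → 7.4 × 0.592 L = 4.38 g
magnesium sulfate heptahydrate: 0.208 g per 100 mL × 592 mL ÷ 100 = 1.23 g
fructose: 25.2 g/L × 0.592 L = 14.92 g
calcium chloride: dilute stock: 8.46 mM × 592 mL ÷ 561 mM = 8.93 mL
streptomycin: C1V1 = C2V2 → 197 µg/mL × 592 mL ÷ 100000 µg/mL = 1.17 mL
L-proline: 0.236 g/L × 0.592 L = 0.139712 g = 139.71 mg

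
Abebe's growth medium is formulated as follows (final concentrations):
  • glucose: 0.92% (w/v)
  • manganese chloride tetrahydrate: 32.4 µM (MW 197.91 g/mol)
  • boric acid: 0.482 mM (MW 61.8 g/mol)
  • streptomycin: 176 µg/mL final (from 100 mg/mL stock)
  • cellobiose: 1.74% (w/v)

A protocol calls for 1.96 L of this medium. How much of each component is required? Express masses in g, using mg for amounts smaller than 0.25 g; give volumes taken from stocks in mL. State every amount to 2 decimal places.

Scale factor relative to 1 L: 1.96.
glucose: 0.92 g per 100 mL × 1960 mL ÷ 100 = 18.03 g
manganese chloride tetrahydrate: 32.4 µmol/L × 197.91 g/mol × 1.96 L ÷ 1000 = 12.57 mg
boric acid: 0.482 mmol/L × 61.8 mg/mmol × 1.96 L = 58.38 mg
streptomycin: V = C2·V2/C1 = 176 µg/mL × 1960 mL ÷ 100000 µg/mL = 3.45 mL
cellobiose: 1.74% w/v = 17.4 g/L → 17.4 × 1.96 L = 34.10 g

glucose 18.03 g; manganese chloride tetrahydrate 12.57 mg; boric acid 58.38 mg; streptomycin 3.45 mL; cellobiose 34.10 g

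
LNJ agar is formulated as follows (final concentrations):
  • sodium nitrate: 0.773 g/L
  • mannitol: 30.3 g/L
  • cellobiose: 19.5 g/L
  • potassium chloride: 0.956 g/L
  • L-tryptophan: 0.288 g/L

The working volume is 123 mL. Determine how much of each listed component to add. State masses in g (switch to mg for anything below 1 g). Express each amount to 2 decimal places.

Scale factor relative to 1 L: 0.123.
sodium nitrate: 0.773 g/L × 0.123 L = 0.095079 g = 95.08 mg
mannitol: 30.3 g/L × 0.123 L = 3.73 g
cellobiose: 19.5 g/L × 0.123 L = 2.40 g
potassium chloride: 0.956 g/L × 0.123 L = 0.117588 g = 117.59 mg
L-tryptophan: 0.288 g/L × 0.123 L = 0.035424 g = 35.42 mg

sodium nitrate 95.08 mg; mannitol 3.73 g; cellobiose 2.40 g; potassium chloride 117.59 mg; L-tryptophan 35.42 mg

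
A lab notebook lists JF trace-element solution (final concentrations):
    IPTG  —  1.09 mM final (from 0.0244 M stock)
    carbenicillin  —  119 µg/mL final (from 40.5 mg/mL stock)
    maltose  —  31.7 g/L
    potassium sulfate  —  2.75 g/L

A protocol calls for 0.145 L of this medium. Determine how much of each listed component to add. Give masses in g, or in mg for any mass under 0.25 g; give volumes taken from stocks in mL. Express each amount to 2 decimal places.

IPTG 6.48 mL; carbenicillin 0.43 mL; maltose 4.60 g; potassium sulfate 0.40 g

Working volume: 0.145 L.
IPTG: C1V1 = C2V2 → 1.09 mM × 145 mL ÷ 24.4 mM = 6.48 mL
carbenicillin: C1V1 = C2V2 → 119 µg/mL × 145 mL ÷ 40500 µg/mL = 0.43 mL
maltose: 31.7 g/L × 0.145 L = 4.60 g
potassium sulfate: 2.75 g/L × 0.145 L = 0.40 g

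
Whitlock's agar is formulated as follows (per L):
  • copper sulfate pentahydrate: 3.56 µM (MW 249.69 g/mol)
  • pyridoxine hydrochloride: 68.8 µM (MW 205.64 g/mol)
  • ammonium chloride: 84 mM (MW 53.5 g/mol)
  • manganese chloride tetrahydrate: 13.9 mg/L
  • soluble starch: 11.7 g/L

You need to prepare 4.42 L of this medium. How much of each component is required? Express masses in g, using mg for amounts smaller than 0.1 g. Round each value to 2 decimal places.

Working volume: 4.42 L.
copper sulfate pentahydrate: 3.56 µmol/L × 249.69 g/mol × 4.42 L ÷ 1000 = 3.93 mg
pyridoxine hydrochloride: 68.8 µmol/L × 205.64 g/mol × 4.42 L ÷ 1000 = 62.53 mg
ammonium chloride: 84 mmol/L × 53.5 g/mol × 4.42 L ÷ 1000 = 19.86 g
manganese chloride tetrahydrate: 13.9 mg/L × 4.42 L = 61.44 mg
soluble starch: 11.7 g/L × 4.42 L = 51.71 g

copper sulfate pentahydrate 3.93 mg; pyridoxine hydrochloride 62.53 mg; ammonium chloride 19.86 g; manganese chloride tetrahydrate 61.44 mg; soluble starch 51.71 g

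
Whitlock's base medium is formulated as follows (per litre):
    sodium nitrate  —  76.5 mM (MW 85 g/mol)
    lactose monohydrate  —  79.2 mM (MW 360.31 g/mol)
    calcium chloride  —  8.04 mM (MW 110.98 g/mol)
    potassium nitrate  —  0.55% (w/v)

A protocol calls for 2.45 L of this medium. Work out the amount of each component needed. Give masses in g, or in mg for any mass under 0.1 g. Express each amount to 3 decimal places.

Scale factor relative to 1 L: 2.45.
sodium nitrate: 76.5 mmol/L × 85 g/mol × 2.45 L ÷ 1000 = 15.931 g
lactose monohydrate: 79.2 mmol/L × 360.31 g/mol × 2.45 L ÷ 1000 = 69.915 g
calcium chloride: 8.04 mmol/L × 110.98 g/mol × 2.45 L ÷ 1000 = 2.186 g
potassium nitrate: 0.55% w/v = 5.5 g/L → 5.5 × 2.45 L = 13.475 g

sodium nitrate 15.931 g; lactose monohydrate 69.915 g; calcium chloride 2.186 g; potassium nitrate 13.475 g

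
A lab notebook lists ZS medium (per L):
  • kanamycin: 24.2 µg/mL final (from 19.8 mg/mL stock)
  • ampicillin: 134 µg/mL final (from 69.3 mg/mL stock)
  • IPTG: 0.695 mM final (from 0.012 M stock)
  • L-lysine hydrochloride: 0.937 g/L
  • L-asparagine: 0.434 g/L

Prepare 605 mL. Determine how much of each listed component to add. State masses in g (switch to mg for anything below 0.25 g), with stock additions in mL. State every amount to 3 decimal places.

Target volume = 605 mL = 0.605 L.
kanamycin: V = C2·V2/C1 = 24.2 µg/mL × 605 mL ÷ 19800 µg/mL = 0.739 mL
ampicillin: C1V1 = C2V2 → 134 µg/mL × 605 mL ÷ 69300 µg/mL = 1.170 mL
IPTG: dilute stock: 0.695 mM × 605 mL ÷ 12 mM = 35.040 mL
L-lysine hydrochloride: 0.937 g/L × 0.605 L = 0.567 g
L-asparagine: 0.434 g/L × 0.605 L = 0.263 g

kanamycin 0.739 mL; ampicillin 1.170 mL; IPTG 35.040 mL; L-lysine hydrochloride 0.567 g; L-asparagine 0.263 g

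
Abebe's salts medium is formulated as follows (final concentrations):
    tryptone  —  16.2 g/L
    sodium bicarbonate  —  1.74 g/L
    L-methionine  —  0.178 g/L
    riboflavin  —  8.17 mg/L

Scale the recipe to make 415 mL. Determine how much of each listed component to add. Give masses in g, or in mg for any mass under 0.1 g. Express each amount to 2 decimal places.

Target volume = 415 mL = 0.415 L.
tryptone: 16.2 g/L × 0.415 L = 6.72 g
sodium bicarbonate: 1.74 g/L × 0.415 L = 0.72 g
L-methionine: 0.178 g/L × 0.415 L = 0.07387 g = 73.87 mg
riboflavin: 8.17 mg/L × 0.415 L = 3.39 mg

tryptone 6.72 g; sodium bicarbonate 0.72 g; L-methionine 73.87 mg; riboflavin 3.39 mg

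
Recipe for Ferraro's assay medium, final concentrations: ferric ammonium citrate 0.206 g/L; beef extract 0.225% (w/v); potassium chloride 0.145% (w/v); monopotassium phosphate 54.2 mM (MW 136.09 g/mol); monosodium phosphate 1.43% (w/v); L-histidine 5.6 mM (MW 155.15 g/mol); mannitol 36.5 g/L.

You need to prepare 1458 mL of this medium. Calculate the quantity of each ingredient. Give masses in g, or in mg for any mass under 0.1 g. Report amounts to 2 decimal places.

ferric ammonium citrate 0.30 g; beef extract 3.28 g; potassium chloride 2.11 g; monopotassium phosphate 10.75 g; monosodium phosphate 20.85 g; L-histidine 1.27 g; mannitol 53.22 g

Working volume: 1458 mL = 1.458 L.
ferric ammonium citrate: 0.206 g/L × 1.458 L = 0.30 g
beef extract: 0.225% w/v = 2.25 g/L → 2.25 × 1.458 L = 3.28 g
potassium chloride: 0.145 g per 100 mL × 1458 mL ÷ 100 = 2.11 g
monopotassium phosphate: 54.2 mmol/L × 136.09 g/mol × 1.458 L ÷ 1000 = 10.75 g
monosodium phosphate: 1.43 g per 100 mL × 1458 mL ÷ 100 = 20.85 g
L-histidine: 5.6 mmol/L × 155.15 g/mol × 1.458 L ÷ 1000 = 1.27 g
mannitol: 36.5 g/L × 1.458 L = 53.22 g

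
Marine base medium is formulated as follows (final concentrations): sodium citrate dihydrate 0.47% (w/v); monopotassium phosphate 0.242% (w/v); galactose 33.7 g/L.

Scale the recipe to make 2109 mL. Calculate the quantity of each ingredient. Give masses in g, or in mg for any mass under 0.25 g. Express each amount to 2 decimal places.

sodium citrate dihydrate 9.91 g; monopotassium phosphate 5.10 g; galactose 71.07 g

Scale factor relative to 1 L: 2.109.
sodium citrate dihydrate: 0.47% w/v = 4.7 g/L → 4.7 × 2.109 L = 9.91 g
monopotassium phosphate: 0.242% w/v = 2.42 g/L → 2.42 × 2.109 L = 5.10 g
galactose: 33.7 g/L × 2.109 L = 71.07 g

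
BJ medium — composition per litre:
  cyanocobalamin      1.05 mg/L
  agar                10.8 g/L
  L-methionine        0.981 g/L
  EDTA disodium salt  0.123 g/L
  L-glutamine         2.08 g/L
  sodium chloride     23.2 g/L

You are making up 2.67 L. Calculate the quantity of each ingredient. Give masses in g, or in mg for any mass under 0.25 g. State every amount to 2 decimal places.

Working volume: 2.67 L.
cyanocobalamin: 1.05 mg/L × 2.67 L = 2.80 mg
agar: 10.8 g/L × 2.67 L = 28.84 g
L-methionine: 0.981 g/L × 2.67 L = 2.62 g
EDTA disodium salt: 0.123 g/L × 2.67 L = 0.33 g
L-glutamine: 2.08 g/L × 2.67 L = 5.55 g
sodium chloride: 23.2 g/L × 2.67 L = 61.94 g

cyanocobalamin 2.80 mg; agar 28.84 g; L-methionine 2.62 g; EDTA disodium salt 0.33 g; L-glutamine 5.55 g; sodium chloride 61.94 g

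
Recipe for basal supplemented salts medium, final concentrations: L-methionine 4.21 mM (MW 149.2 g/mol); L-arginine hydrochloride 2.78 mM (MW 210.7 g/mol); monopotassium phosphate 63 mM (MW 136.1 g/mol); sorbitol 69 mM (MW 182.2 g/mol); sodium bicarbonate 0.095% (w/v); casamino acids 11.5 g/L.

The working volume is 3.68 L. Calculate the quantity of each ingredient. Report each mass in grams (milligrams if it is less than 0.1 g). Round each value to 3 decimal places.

Working volume: 3.68 L.
L-methionine: 4.21 mmol/L × 149.2 g/mol × 3.68 L ÷ 1000 = 2.312 g
L-arginine hydrochloride: 2.78 mmol/L × 210.7 g/mol × 3.68 L ÷ 1000 = 2.156 g
monopotassium phosphate: 63 mmol/L × 136.1 g/mol × 3.68 L ÷ 1000 = 31.553 g
sorbitol: 69 mmol/L × 182.2 g/mol × 3.68 L ÷ 1000 = 46.264 g
sodium bicarbonate: 0.095% w/v = 0.95 g/L → 0.95 × 3.68 L = 3.496 g
casamino acids: 11.5 g/L × 3.68 L = 42.320 g

L-methionine 2.312 g; L-arginine hydrochloride 2.156 g; monopotassium phosphate 31.553 g; sorbitol 46.264 g; sodium bicarbonate 3.496 g; casamino acids 42.320 g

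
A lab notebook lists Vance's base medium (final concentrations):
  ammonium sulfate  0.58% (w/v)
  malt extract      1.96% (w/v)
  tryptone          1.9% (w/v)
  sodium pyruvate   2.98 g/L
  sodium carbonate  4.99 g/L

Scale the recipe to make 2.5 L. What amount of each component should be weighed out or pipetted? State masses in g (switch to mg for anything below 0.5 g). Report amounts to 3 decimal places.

Scale factor relative to 1 L: 2.5.
ammonium sulfate: 0.58 g per 100 mL × 2500 mL ÷ 100 = 14.500 g
malt extract: 1.96 g per 100 mL × 2500 mL ÷ 100 = 49.000 g
tryptone: 1.9 g per 100 mL × 2500 mL ÷ 100 = 47.500 g
sodium pyruvate: 2.98 g/L × 2.5 L = 7.450 g
sodium carbonate: 4.99 g/L × 2.5 L = 12.475 g

ammonium sulfate 14.500 g; malt extract 49.000 g; tryptone 47.500 g; sodium pyruvate 7.450 g; sodium carbonate 12.475 g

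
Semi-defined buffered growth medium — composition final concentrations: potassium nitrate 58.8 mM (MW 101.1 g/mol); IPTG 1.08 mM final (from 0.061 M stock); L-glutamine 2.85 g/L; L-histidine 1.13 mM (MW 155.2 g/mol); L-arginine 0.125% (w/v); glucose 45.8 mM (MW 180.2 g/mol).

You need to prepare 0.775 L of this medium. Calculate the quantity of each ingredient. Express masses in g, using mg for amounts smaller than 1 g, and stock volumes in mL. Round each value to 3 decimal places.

potassium nitrate 4.607 g; IPTG 13.721 mL; L-glutamine 2.209 g; L-histidine 135.916 mg; L-arginine 968.750 mg; glucose 6.396 g

Working volume: 0.775 L.
potassium nitrate: 58.8 mmol/L × 101.1 g/mol × 0.775 L ÷ 1000 = 4.607 g
IPTG: dilute stock: 1.08 mM × 775 mL ÷ 61 mM = 13.721 mL
L-glutamine: 2.85 g/L × 0.775 L = 2.209 g
L-histidine: 1.13 mmol/L × 155.2 mg/mmol × 0.775 L = 135.916 mg
L-arginine: 0.125% w/v = 1.25 g/L → 1.25 × 0.775 L = 0.96875 g = 968.750 mg
glucose: 45.8 mmol/L × 180.2 g/mol × 0.775 L ÷ 1000 = 6.396 g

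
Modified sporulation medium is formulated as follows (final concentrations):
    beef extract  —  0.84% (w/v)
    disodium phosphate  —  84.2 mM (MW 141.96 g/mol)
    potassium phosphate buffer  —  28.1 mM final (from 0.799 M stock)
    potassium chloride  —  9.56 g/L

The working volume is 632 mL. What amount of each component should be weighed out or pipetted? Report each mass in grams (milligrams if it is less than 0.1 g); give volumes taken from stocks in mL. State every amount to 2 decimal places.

beef extract 5.31 g; disodium phosphate 7.55 g; potassium phosphate buffer 22.23 mL; potassium chloride 6.04 g

Working volume: 632 mL = 0.632 L.
beef extract: 0.84 g per 100 mL × 632 mL ÷ 100 = 5.31 g
disodium phosphate: 84.2 mmol/L × 141.96 g/mol × 0.632 L ÷ 1000 = 7.55 g
potassium phosphate buffer: C1V1 = C2V2 → 28.1 mM × 632 mL ÷ 799 mM = 22.23 mL
potassium chloride: 9.56 g/L × 0.632 L = 6.04 g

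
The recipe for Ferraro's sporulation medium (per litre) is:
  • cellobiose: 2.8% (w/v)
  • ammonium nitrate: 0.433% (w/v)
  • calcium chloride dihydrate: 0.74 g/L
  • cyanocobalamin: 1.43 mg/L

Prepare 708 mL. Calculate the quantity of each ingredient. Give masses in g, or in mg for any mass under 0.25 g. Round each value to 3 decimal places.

Scale factor relative to 1 L: 0.708.
cellobiose: 2.8% w/v = 28 g/L → 28 × 0.708 L = 19.824 g
ammonium nitrate: 0.433% w/v = 4.33 g/L → 4.33 × 0.708 L = 3.066 g
calcium chloride dihydrate: 0.74 g/L × 0.708 L = 0.524 g
cyanocobalamin: 1.43 mg/L × 0.708 L = 1.012 mg

cellobiose 19.824 g; ammonium nitrate 3.066 g; calcium chloride dihydrate 0.524 g; cyanocobalamin 1.012 mg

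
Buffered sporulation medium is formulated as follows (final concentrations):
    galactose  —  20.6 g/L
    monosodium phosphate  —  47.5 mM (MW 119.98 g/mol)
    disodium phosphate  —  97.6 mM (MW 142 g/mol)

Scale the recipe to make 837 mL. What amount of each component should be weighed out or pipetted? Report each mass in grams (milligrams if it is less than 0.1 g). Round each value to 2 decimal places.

galactose 17.24 g; monosodium phosphate 4.77 g; disodium phosphate 11.60 g

Target volume = 837 mL = 0.837 L.
galactose: 20.6 g/L × 0.837 L = 17.24 g
monosodium phosphate: 47.5 mmol/L × 119.98 g/mol × 0.837 L ÷ 1000 = 4.77 g
disodium phosphate: 97.6 mmol/L × 142 g/mol × 0.837 L ÷ 1000 = 11.60 g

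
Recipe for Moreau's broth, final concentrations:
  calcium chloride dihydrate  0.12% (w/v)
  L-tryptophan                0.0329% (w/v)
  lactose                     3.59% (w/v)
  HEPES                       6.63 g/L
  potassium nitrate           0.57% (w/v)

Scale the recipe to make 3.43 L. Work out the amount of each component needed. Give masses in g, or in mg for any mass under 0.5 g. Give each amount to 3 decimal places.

calcium chloride dihydrate 4.116 g; L-tryptophan 1.128 g; lactose 123.137 g; HEPES 22.741 g; potassium nitrate 19.551 g

Scale factor relative to 1 L: 3.43.
calcium chloride dihydrate: 0.12 g per 100 mL × 3430 mL ÷ 100 = 4.116 g
L-tryptophan: 0.0329% w/v = 0.329 g/L → 0.329 × 3.43 L = 1.128 g
lactose: 3.59% w/v = 35.9 g/L → 35.9 × 3.43 L = 123.137 g
HEPES: 6.63 g/L × 3.43 L = 22.741 g
potassium nitrate: 0.57 g per 100 mL × 3430 mL ÷ 100 = 19.551 g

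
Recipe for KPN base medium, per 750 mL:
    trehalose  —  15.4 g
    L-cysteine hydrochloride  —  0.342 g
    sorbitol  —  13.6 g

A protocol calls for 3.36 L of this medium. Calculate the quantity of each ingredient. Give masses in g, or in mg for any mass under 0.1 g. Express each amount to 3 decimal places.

Scale factor = 3360 mL / 750 mL = 4.48.
trehalose: 15.4 g × (3360 mL / 750 mL) = 68.992 g
L-cysteine hydrochloride: 0.342 g × (3360 mL / 750 mL) = 1.532 g
sorbitol: 13.6 g × (3360 mL / 750 mL) = 60.928 g

trehalose 68.992 g; L-cysteine hydrochloride 1.532 g; sorbitol 60.928 g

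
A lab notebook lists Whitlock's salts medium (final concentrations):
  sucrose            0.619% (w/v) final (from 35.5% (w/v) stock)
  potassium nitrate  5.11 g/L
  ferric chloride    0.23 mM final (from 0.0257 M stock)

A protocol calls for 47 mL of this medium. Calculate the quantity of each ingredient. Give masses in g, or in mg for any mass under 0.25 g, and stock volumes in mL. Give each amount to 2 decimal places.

sucrose 0.82 mL; potassium nitrate 240.17 mg; ferric chloride 0.42 mL

Target volume = 47 mL = 0.047 L.
sucrose: V = C2·V2/C1 = 0.619% ÷ 35.5% × 47 mL = 0.82 mL
potassium nitrate: 5.11 g/L × 0.047 L = 0.24017 g = 240.17 mg
ferric chloride: V = C2·V2/C1 = 0.23 mM × 47 mL ÷ 25.7 mM = 0.42 mL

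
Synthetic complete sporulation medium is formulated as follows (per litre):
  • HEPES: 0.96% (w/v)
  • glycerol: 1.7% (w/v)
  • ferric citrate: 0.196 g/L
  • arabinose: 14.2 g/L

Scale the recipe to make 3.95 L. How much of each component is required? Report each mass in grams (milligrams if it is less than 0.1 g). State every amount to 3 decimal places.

HEPES 37.920 g; glycerol 67.150 g; ferric citrate 0.774 g; arabinose 56.090 g

Working volume: 3.95 L.
HEPES: 0.96 g per 100 mL × 3950 mL ÷ 100 = 37.920 g
glycerol: 1.7 g per 100 mL × 3950 mL ÷ 100 = 67.150 g
ferric citrate: 0.196 g/L × 3.95 L = 0.774 g
arabinose: 14.2 g/L × 3.95 L = 56.090 g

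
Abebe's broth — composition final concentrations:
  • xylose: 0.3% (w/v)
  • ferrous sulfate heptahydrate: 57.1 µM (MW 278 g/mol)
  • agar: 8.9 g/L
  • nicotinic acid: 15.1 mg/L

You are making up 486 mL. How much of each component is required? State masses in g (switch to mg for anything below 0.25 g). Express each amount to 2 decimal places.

xylose 1.46 g; ferrous sulfate heptahydrate 7.71 mg; agar 4.33 g; nicotinic acid 7.34 mg

Target volume = 486 mL = 0.486 L.
xylose: 0.3% w/v = 3 g/L → 3 × 0.486 L = 1.46 g
ferrous sulfate heptahydrate: 57.1 µmol/L × 278 g/mol × 0.486 L ÷ 1000 = 7.71 mg
agar: 8.9 g/L × 0.486 L = 4.33 g
nicotinic acid: 15.1 mg/L × 0.486 L = 7.34 mg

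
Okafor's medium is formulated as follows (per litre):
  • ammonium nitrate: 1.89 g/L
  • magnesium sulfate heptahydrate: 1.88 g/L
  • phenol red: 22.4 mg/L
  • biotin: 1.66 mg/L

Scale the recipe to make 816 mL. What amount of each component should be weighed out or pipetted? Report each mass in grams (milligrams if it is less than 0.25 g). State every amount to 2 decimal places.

Scale factor relative to 1 L: 0.816.
ammonium nitrate: 1.89 g/L × 0.816 L = 1.54 g
magnesium sulfate heptahydrate: 1.88 g/L × 0.816 L = 1.53 g
phenol red: 22.4 mg/L × 0.816 L = 18.28 mg
biotin: 1.66 mg/L × 0.816 L = 1.35 mg

ammonium nitrate 1.54 g; magnesium sulfate heptahydrate 1.53 g; phenol red 18.28 mg; biotin 1.35 mg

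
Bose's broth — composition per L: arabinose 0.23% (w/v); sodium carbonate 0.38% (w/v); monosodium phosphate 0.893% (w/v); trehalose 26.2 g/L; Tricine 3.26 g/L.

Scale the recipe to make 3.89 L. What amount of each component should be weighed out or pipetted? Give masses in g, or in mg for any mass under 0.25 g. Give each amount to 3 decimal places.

Scale factor relative to 1 L: 3.89.
arabinose: 0.23 g per 100 mL × 3890 mL ÷ 100 = 8.947 g
sodium carbonate: 0.38% w/v = 3.8 g/L → 3.8 × 3.89 L = 14.782 g
monosodium phosphate: 0.893 g per 100 mL × 3890 mL ÷ 100 = 34.738 g
trehalose: 26.2 g/L × 3.89 L = 101.918 g
Tricine: 3.26 g/L × 3.89 L = 12.681 g

arabinose 8.947 g; sodium carbonate 14.782 g; monosodium phosphate 34.738 g; trehalose 101.918 g; Tricine 12.681 g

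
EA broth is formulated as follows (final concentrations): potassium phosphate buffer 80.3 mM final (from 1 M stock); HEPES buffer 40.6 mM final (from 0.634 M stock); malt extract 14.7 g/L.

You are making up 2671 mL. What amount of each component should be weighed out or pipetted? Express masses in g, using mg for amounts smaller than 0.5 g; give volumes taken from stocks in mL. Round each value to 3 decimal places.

Target volume = 2671 mL = 2.671 L.
potassium phosphate buffer: C1V1 = C2V2 → 80.3 mM × 2671 mL ÷ 1000 mM = 214.481 mL
HEPES buffer: V = C2·V2/C1 = 40.6 mM × 2671 mL ÷ 634 mM = 171.045 mL
malt extract: 14.7 g/L × 2.671 L = 39.264 g

potassium phosphate buffer 214.481 mL; HEPES buffer 171.045 mL; malt extract 39.264 g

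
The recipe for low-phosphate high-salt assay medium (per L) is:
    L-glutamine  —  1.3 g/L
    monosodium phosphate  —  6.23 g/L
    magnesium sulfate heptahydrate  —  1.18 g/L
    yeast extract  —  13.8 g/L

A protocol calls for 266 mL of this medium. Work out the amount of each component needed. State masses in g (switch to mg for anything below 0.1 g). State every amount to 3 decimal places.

L-glutamine 0.346 g; monosodium phosphate 1.657 g; magnesium sulfate heptahydrate 0.314 g; yeast extract 3.671 g

Working volume: 266 mL = 0.266 L.
L-glutamine: 1.3 g/L × 0.266 L = 0.346 g
monosodium phosphate: 6.23 g/L × 0.266 L = 1.657 g
magnesium sulfate heptahydrate: 1.18 g/L × 0.266 L = 0.314 g
yeast extract: 13.8 g/L × 0.266 L = 3.671 g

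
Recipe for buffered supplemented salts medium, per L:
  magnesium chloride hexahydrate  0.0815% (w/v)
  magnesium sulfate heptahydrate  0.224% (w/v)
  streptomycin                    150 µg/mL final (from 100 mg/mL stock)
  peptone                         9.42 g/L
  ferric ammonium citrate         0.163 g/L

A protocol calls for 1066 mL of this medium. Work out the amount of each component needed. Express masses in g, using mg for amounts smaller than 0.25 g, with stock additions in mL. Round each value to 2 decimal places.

magnesium chloride hexahydrate 0.87 g; magnesium sulfate heptahydrate 2.39 g; streptomycin 1.60 mL; peptone 10.04 g; ferric ammonium citrate 173.76 mg

Scale factor relative to 1 L: 1.066.
magnesium chloride hexahydrate: 0.0815% w/v = 0.815 g/L → 0.815 × 1.066 L = 0.87 g
magnesium sulfate heptahydrate: 0.224% w/v = 2.24 g/L → 2.24 × 1.066 L = 2.39 g
streptomycin: C1V1 = C2V2 → 150 µg/mL × 1066 mL ÷ 100000 µg/mL = 1.60 mL
peptone: 9.42 g/L × 1.066 L = 10.04 g
ferric ammonium citrate: 0.163 g/L × 1.066 L = 0.173758 g = 173.76 mg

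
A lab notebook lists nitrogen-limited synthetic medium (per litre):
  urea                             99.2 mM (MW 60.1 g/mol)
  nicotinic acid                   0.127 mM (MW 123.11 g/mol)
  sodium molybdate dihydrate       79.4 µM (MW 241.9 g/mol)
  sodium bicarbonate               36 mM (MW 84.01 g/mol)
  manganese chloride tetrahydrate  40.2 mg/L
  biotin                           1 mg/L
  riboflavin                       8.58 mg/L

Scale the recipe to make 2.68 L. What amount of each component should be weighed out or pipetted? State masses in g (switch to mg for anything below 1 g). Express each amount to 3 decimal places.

urea 15.978 g; nicotinic acid 41.902 mg; sodium molybdate dihydrate 51.474 mg; sodium bicarbonate 8.105 g; manganese chloride tetrahydrate 107.736 mg; biotin 2.680 mg; riboflavin 22.994 mg

Working volume: 2.68 L.
urea: 99.2 mmol/L × 60.1 g/mol × 2.68 L ÷ 1000 = 15.978 g
nicotinic acid: 0.127 mmol/L × 123.11 mg/mmol × 2.68 L = 41.902 mg
sodium molybdate dihydrate: 79.4 µmol/L × 241.9 g/mol × 2.68 L ÷ 1000 = 51.474 mg
sodium bicarbonate: 36 mmol/L × 84.01 g/mol × 2.68 L ÷ 1000 = 8.105 g
manganese chloride tetrahydrate: 40.2 mg/L × 2.68 L = 107.736 mg
biotin: 1 mg/L × 2.68 L = 2.680 mg
riboflavin: 8.58 mg/L × 2.68 L = 22.994 mg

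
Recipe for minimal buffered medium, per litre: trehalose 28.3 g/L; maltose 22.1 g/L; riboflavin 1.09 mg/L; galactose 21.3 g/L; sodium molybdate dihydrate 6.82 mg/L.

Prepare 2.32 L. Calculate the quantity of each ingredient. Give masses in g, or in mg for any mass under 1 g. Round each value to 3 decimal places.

Scale factor relative to 1 L: 2.32.
trehalose: 28.3 g/L × 2.32 L = 65.656 g
maltose: 22.1 g/L × 2.32 L = 51.272 g
riboflavin: 1.09 mg/L × 2.32 L = 2.529 mg
galactose: 21.3 g/L × 2.32 L = 49.416 g
sodium molybdate dihydrate: 6.82 mg/L × 2.32 L = 15.822 mg

trehalose 65.656 g; maltose 51.272 g; riboflavin 2.529 mg; galactose 49.416 g; sodium molybdate dihydrate 15.822 mg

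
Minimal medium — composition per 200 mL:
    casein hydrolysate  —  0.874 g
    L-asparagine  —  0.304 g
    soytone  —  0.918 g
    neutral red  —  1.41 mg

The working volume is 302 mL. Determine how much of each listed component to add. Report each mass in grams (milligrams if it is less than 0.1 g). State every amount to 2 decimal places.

casein hydrolysate 1.32 g; L-asparagine 0.46 g; soytone 1.39 g; neutral red 2.13 mg

Scale factor = 302 mL / 200 mL = 1.51.
casein hydrolysate: 0.874 g × (302 mL / 200 mL) = 1.32 g
L-asparagine: 0.304 g × (302 mL / 200 mL) = 0.46 g
soytone: 0.918 g × (302 mL / 200 mL) = 1.39 g
neutral red: 1.41 mg × (302 mL / 200 mL) = 2.13 mg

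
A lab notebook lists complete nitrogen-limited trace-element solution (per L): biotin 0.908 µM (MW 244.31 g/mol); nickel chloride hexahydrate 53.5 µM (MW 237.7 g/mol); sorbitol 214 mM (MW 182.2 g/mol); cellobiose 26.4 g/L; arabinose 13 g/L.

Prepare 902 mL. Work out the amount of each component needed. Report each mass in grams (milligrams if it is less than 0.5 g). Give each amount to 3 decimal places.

Working volume: 902 mL = 0.902 L.
biotin: 0.908 µmol/L × 244.31 g/mol × 0.902 L ÷ 1000 = 0.200 mg
nickel chloride hexahydrate: 53.5 µmol/L × 237.7 g/mol × 0.902 L ÷ 1000 = 11.471 mg
sorbitol: 214 mmol/L × 182.2 g/mol × 0.902 L ÷ 1000 = 35.170 g
cellobiose: 26.4 g/L × 0.902 L = 23.813 g
arabinose: 13 g/L × 0.902 L = 11.726 g

biotin 0.200 mg; nickel chloride hexahydrate 11.471 mg; sorbitol 35.170 g; cellobiose 23.813 g; arabinose 11.726 g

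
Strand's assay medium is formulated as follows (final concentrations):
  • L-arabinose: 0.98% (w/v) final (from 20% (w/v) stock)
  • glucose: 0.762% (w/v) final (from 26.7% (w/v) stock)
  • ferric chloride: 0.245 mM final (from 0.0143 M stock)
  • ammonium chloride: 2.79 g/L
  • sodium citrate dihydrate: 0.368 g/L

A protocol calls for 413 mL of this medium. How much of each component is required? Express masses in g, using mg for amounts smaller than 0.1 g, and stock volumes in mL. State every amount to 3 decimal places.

Working volume: 413 mL = 0.413 L.
L-arabinose: dilute stock: 0.98% ÷ 20% × 413 mL = 20.237 mL
glucose: V = C2·V2/C1 = 0.762% ÷ 26.7% × 413 mL = 11.787 mL
ferric chloride: C1V1 = C2V2 → 0.245 mM × 413 mL ÷ 14.3 mM = 7.076 mL
ammonium chloride: 2.79 g/L × 0.413 L = 1.152 g
sodium citrate dihydrate: 0.368 g/L × 0.413 L = 0.152 g

L-arabinose 20.237 mL; glucose 11.787 mL; ferric chloride 7.076 mL; ammonium chloride 1.152 g; sodium citrate dihydrate 0.152 g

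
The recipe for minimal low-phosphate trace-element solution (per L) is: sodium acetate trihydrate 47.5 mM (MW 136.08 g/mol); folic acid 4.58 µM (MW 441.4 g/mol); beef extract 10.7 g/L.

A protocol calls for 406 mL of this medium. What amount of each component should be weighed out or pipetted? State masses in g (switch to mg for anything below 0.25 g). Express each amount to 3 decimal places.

Target volume = 406 mL = 0.406 L.
sodium acetate trihydrate: 47.5 mmol/L × 136.08 g/mol × 0.406 L ÷ 1000 = 2.624 g
folic acid: 4.58 µmol/L × 441.4 g/mol × 0.406 L ÷ 1000 = 0.821 mg
beef extract: 10.7 g/L × 0.406 L = 4.344 g

sodium acetate trihydrate 2.624 g; folic acid 0.821 mg; beef extract 4.344 g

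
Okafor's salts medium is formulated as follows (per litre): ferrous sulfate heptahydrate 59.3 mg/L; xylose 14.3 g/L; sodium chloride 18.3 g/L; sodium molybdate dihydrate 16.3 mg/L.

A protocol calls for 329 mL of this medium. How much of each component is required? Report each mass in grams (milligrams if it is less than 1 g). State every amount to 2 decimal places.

ferrous sulfate heptahydrate 19.51 mg; xylose 4.70 g; sodium chloride 6.02 g; sodium molybdate dihydrate 5.36 mg

Scale factor relative to 1 L: 0.329.
ferrous sulfate heptahydrate: 59.3 mg/L × 0.329 L = 19.51 mg
xylose: 14.3 g/L × 0.329 L = 4.70 g
sodium chloride: 18.3 g/L × 0.329 L = 6.02 g
sodium molybdate dihydrate: 16.3 mg/L × 0.329 L = 5.36 mg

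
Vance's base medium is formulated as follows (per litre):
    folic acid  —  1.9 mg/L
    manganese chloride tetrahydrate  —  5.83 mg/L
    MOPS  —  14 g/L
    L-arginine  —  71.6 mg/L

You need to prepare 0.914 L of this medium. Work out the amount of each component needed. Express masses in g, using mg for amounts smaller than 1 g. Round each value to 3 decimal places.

folic acid 1.737 mg; manganese chloride tetrahydrate 5.329 mg; MOPS 12.796 g; L-arginine 65.442 mg

Working volume: 0.914 L.
folic acid: 1.9 mg/L × 0.914 L = 1.737 mg
manganese chloride tetrahydrate: 5.83 mg/L × 0.914 L = 5.329 mg
MOPS: 14 g/L × 0.914 L = 12.796 g
L-arginine: 71.6 mg/L × 0.914 L = 65.442 mg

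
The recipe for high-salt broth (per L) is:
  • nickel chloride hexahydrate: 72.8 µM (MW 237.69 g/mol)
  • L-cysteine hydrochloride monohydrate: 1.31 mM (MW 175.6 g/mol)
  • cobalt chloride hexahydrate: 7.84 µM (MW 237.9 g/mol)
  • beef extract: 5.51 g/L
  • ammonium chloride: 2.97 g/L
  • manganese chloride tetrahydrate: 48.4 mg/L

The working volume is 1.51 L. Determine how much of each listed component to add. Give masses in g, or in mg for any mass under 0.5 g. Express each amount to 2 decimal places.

nickel chloride hexahydrate 26.13 mg; L-cysteine hydrochloride monohydrate 347.35 mg; cobalt chloride hexahydrate 2.82 mg; beef extract 8.32 g; ammonium chloride 4.48 g; manganese chloride tetrahydrate 73.08 mg

Scale factor relative to 1 L: 1.51.
nickel chloride hexahydrate: 72.8 µmol/L × 237.69 g/mol × 1.51 L ÷ 1000 = 26.13 mg
L-cysteine hydrochloride monohydrate: 1.31 mmol/L × 175.6 mg/mmol × 1.51 L = 347.35 mg
cobalt chloride hexahydrate: 7.84 µmol/L × 237.9 g/mol × 1.51 L ÷ 1000 = 2.82 mg
beef extract: 5.51 g/L × 1.51 L = 8.32 g
ammonium chloride: 2.97 g/L × 1.51 L = 4.48 g
manganese chloride tetrahydrate: 48.4 mg/L × 1.51 L = 73.08 mg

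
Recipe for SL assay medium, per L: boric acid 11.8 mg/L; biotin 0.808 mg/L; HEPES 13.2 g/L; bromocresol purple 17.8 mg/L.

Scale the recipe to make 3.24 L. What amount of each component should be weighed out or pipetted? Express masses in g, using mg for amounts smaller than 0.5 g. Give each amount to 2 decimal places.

Scale factor relative to 1 L: 3.24.
boric acid: 11.8 mg/L × 3.24 L = 38.23 mg
biotin: 0.808 mg/L × 3.24 L = 2.62 mg
HEPES: 13.2 g/L × 3.24 L = 42.77 g
bromocresol purple: 17.8 mg/L × 3.24 L = 57.67 mg

boric acid 38.23 mg; biotin 2.62 mg; HEPES 42.77 g; bromocresol purple 57.67 mg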